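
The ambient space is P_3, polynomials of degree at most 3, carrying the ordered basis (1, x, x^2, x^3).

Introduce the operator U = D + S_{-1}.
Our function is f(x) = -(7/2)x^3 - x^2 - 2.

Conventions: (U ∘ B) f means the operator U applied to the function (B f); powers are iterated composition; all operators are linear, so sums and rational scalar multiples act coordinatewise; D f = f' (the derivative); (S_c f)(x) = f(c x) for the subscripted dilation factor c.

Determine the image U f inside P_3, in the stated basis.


D f = -(21/2)x^2 - 2x
S_{-1} f = (7/2)x^3 - x^2 - 2
(D + S_{-1}) f = (7/2)x^3 - (23/2)x^2 - 2x - 2

g(x) = (7/2)x^3 - (23/2)x^2 - 2x - 2


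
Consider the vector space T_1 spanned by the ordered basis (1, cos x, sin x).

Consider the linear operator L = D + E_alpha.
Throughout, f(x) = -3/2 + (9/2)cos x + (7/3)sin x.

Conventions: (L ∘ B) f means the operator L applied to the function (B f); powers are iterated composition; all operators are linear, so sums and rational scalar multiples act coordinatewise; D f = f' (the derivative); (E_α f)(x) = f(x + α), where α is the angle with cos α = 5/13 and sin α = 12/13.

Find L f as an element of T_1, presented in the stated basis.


D f = (7/3)cos x - (9/2)sin x
E_alpha f = -3/2 + (101/26)cos x - (127/39)sin x
(D + E_alpha) f = -3/2 + (485/78)cos x - (605/78)sin x

the result is g(x) = -3/2 + (485/78)cos x - (605/78)sin x


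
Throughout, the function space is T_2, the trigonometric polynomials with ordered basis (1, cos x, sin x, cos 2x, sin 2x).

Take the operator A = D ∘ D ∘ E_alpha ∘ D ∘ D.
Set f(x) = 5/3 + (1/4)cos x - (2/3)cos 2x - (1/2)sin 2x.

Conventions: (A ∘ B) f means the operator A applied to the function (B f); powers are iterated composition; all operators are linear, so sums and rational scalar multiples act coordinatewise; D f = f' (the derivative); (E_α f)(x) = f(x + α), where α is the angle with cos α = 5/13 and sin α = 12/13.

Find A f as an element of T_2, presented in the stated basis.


the image equals g(x) = (5/52)cos x - (3/13)sin x + (928/507)cos 2x + (2232/169)sin 2x

D f = -(1/4)sin x - cos 2x + (4/3)sin 2x
D D f = -(1/4)cos x + (8/3)cos 2x + 2sin 2x
E_alpha (D ∘ D) f = -(5/52)cos x + (3/13)sin x - (232/507)cos 2x - (558/169)sin 2x
D E_alpha (D ∘ D) f = (3/13)cos x + (5/52)sin x - (1116/169)cos 2x + (464/507)sin 2x
D (D ∘ E_alpha) (D ∘ D) f = (5/52)cos x - (3/13)sin x + (928/507)cos 2x + (2232/169)sin 2x


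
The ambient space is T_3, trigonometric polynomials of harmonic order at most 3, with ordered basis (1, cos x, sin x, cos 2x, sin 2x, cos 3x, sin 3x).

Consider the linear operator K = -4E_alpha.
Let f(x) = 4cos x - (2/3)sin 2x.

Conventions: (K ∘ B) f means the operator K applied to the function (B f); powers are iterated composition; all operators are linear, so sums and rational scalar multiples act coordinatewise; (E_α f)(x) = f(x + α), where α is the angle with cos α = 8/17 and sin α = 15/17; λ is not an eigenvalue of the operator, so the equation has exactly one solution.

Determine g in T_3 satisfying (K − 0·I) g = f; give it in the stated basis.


the result is g(x) = -(8/17)cos x - (15/17)sin x - (40/289)cos 2x - (161/1734)sin 2x

write g with unknown coordinates in the stated basis and equate coefficients in (K − 0·I) g = f
solving from the highest basis element down gives g = -(8/17)cos x - (15/17)sin x - (40/289)cos 2x - (161/1734)sin 2x
check: K g = 4cos x - (2/3)sin 2x
so K g − 0·g = 4cos x - (2/3)sin 2x = f ✓


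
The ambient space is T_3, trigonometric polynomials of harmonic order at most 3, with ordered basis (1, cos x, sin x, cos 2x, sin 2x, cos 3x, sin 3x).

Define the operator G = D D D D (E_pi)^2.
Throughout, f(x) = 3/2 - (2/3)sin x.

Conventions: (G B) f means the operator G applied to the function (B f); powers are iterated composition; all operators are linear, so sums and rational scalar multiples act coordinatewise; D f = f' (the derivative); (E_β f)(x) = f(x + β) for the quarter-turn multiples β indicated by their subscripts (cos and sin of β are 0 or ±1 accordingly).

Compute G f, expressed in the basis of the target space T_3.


the image equals g(x) = -(2/3)sin x

E_pi f = 3/2 + (2/3)sin x
E_pi E_pi f = 3/2 - (2/3)sin x
D (E_pi)^2 f = -(2/3)cos x
D D (E_pi)^2 f = (2/3)sin x
D D D (E_pi)^2 f = (2/3)cos x
D D D D (E_pi)^2 f = -(2/3)sin x


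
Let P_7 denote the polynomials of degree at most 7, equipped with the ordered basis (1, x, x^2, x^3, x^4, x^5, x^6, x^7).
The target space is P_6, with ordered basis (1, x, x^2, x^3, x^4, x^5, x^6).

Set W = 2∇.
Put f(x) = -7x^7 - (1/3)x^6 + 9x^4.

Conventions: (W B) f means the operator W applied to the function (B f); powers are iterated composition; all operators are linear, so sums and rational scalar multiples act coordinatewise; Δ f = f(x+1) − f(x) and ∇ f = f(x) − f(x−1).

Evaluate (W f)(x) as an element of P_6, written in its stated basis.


∇ f = -49x^6 + 145x^5 - 240x^4 + (823/3)x^3 - 196x^2 + 83x - 47/3
(2∇) f = -98x^6 + 290x^5 - 480x^4 + (1646/3)x^3 - 392x^2 + 166x - 94/3

g(x) = -98x^6 + 290x^5 - 480x^4 + (1646/3)x^3 - 392x^2 + 166x - 94/3


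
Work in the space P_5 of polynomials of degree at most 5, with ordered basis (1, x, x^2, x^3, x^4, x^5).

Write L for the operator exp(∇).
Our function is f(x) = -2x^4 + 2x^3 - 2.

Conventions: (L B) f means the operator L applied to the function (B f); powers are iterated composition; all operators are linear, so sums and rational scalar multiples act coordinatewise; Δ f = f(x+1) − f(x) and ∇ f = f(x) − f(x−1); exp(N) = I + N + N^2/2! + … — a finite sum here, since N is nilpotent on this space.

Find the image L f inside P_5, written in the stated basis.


order-1 term: -8x^3 + 18x^2 - 14x + 4
order-2 term: -12x^2 + 30x - 20
order-3 term: -8x + 14
order-4 term: -2
the series for exp(∇) f terminates at order 4
exp(∇) f = -2x^4 - 6x^3 + 6x^2 + 8x - 6

g(x) = -2x^4 - 6x^3 + 6x^2 + 8x - 6


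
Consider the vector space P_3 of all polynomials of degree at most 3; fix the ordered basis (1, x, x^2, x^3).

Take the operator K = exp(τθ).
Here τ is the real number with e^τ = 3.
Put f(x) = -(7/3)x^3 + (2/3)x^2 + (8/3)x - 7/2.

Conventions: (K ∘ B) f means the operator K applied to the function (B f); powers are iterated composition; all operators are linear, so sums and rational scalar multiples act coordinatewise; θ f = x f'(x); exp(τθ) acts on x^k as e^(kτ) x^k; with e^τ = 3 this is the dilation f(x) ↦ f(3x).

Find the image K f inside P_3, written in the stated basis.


exp(τθ) x^k = e^(kτ) x^k; with e^τ = 3 this sends x^k to 3^k x^k
x ↦ 3 x
x^2 ↦ 9 x^2
x^3 ↦ 27 x^3
applying this coordinatewise to f: exp(τθ) f = -63x^3 + 6x^2 + 8x - 7/2

the image equals g(x) = -63x^3 + 6x^2 + 8x - 7/2


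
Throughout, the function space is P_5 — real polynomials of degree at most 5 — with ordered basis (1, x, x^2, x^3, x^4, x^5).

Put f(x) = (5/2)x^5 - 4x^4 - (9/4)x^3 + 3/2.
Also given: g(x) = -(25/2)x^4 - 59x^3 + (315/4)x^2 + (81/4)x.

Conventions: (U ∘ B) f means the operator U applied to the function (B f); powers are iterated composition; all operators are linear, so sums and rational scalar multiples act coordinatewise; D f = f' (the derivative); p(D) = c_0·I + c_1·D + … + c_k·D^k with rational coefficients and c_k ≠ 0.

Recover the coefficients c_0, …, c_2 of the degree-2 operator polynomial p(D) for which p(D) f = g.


p(D) = -D − (3/2)·D^2, i.e. c_0 = 0, c_1 = -1, c_2 = -3/2

D^0 f = (5/2)x^5 - 4x^4 - (9/4)x^3 + 3/2
D^1 f = (25/2)x^4 - 16x^3 - (27/4)x^2
D^2 f = 50x^3 - 48x^2 - (27/2)x
matching coefficients of g against c_0 f + c_1 Df + … from the top degree down determines the c_i
solution: c_0 = 0, c_1 = -1, c_2 = -3/2


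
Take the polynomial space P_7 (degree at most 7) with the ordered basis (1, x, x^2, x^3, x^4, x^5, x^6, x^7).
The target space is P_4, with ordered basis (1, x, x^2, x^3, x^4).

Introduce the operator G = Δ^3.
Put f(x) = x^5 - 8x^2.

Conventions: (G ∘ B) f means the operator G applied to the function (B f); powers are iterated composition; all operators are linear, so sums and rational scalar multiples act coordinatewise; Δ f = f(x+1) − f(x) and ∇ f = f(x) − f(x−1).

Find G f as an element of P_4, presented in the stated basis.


Δ f = 5x^4 + 10x^3 + 10x^2 - 11x - 7
Δ Δ f = 20x^3 + 60x^2 + 70x + 14
Δ Δ Δ f = 60x^2 + 180x + 150

the result is g(x) = 60x^2 + 180x + 150


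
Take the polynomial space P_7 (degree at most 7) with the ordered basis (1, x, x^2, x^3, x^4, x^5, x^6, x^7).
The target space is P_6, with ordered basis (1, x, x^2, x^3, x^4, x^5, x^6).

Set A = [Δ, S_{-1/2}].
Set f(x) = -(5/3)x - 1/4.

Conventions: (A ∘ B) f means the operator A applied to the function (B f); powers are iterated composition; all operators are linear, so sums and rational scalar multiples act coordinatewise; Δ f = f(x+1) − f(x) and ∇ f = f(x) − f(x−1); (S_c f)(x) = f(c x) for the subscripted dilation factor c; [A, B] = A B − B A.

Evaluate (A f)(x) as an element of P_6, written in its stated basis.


g(x) = 5/2

S_{-1/2} f = (5/6)x - 1/4
Δ S_{-1/2} f = 5/6
Δ f = -5/3
S_{-1/2} Δ f = -5/3
[Δ, S_{-1/2}] f = 5/2


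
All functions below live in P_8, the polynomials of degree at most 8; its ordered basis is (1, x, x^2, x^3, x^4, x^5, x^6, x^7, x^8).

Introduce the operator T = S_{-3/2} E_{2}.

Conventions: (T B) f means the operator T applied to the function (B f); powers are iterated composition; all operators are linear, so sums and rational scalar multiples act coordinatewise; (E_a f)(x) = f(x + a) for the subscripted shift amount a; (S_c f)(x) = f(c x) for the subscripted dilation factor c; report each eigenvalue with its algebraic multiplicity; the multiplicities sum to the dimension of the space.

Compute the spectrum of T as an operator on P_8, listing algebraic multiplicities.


image of 1: 1
image of x: -(3/2)x + 2
image of x^2: (9/4)x^2 - 6x + 4
image of x^3: -(27/8)x^3 + (27/2)x^2 - 18x + 8
image of x^4: (81/16)x^4 - 27x^3 + 54x^2 - 48x + 16
image of x^5: -(243/32)x^5 + (405/8)x^4 - 135x^3 + 180x^2 - 120x + 32
image of x^6: (729/64)x^6 - (729/8)x^5 + (1215/4)x^4 - 540x^3 + 540x^2 - 288x + 64
image of x^7: -(2187/128)x^7 + (5103/32)x^6 - (5103/8)x^5 + (2835/2)x^4 - 1890x^3 + 1512x^2 - 672x + 128
image of x^8: (6561/256)x^8 - (2187/8)x^7 + (5103/4)x^6 - 3402x^5 + 5670x^4 - 6048x^3 + 4032x^2 - 1536x + 256
the matrix is upper triangular; its diagonal is (1, -3/2, 9/4, -27/8, 81/16, -243/32, 729/64, -2187/128, 6561/256)
for a triangular matrix the eigenvalues are the diagonal entries, with algebraic multiplicity their repetition count

λ = -2187/128 (multiplicity 1), λ = -243/32 (multiplicity 1), λ = -27/8 (multiplicity 1), λ = -3/2 (multiplicity 1), λ = 1 (multiplicity 1), λ = 9/4 (multiplicity 1), λ = 81/16 (multiplicity 1), λ = 729/64 (multiplicity 1), λ = 6561/256 (multiplicity 1)


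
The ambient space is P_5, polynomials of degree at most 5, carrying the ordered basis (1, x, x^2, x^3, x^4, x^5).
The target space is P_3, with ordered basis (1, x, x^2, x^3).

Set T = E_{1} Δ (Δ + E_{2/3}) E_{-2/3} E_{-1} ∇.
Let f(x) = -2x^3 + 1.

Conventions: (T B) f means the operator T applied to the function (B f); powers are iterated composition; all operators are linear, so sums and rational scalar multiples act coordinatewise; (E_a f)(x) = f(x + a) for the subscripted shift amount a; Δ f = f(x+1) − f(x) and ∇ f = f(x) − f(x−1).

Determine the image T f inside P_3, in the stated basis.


the result is g(x) = -12x - 12

∇ f = -6x^2 + 6x - 2
E_{-1} ∇ f = -6x^2 + 18x - 14
E_{-2/3} E_{-1} ∇ f = -6x^2 + 26x - 86/3
Δ (E_{-2/3} E_{-1} ∇) f = -12x + 20
E_{2/3} (E_{-2/3} E_{-1} ∇) f = -6x^2 + 18x - 14
(Δ + E_{2/3}) (E_{-2/3} E_{-1} ∇) f = -6x^2 + 6x + 6
Δ (Δ + E_{2/3}) (E_{-2/3} E_{-1} ∇) f = -12x
E_{1} Δ (Δ + E_{2/3}) (E_{-2/3} E_{-1} ∇) f = -12x - 12


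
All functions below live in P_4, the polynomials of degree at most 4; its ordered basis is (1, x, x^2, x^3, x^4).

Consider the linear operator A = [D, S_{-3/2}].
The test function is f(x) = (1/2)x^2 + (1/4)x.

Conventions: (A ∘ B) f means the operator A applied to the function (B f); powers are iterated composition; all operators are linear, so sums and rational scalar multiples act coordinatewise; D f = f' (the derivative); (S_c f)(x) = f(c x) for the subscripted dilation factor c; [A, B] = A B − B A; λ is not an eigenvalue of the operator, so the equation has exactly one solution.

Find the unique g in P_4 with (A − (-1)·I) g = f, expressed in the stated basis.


the image equals g(x) = (1/2)x^2 - (7/2)x - 35/4

write g with unknown coordinates in the stated basis and equate coefficients in (A − (-1)·I) g = f
solving from the highest basis element down gives g = (1/2)x^2 - (7/2)x - 35/4
check: A g = (15/4)x + 35/4
so A g − (-1)·g = (1/2)x^2 + (1/4)x = f ✓


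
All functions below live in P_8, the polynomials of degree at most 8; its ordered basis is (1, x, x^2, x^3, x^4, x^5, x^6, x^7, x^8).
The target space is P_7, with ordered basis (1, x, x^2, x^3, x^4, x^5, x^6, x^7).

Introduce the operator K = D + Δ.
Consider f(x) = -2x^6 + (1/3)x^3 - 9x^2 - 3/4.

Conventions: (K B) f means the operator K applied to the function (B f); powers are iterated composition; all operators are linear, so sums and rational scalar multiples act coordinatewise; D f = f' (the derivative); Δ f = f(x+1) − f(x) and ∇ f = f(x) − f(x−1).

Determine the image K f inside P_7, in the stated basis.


the image equals g(x) = -24x^5 - 30x^4 - 40x^3 - 28x^2 - 47x - 32/3

D f = -12x^5 + x^2 - 18x
Δ f = -12x^5 - 30x^4 - 40x^3 - 29x^2 - 29x - 32/3
(D + Δ) f = -24x^5 - 30x^4 - 40x^3 - 28x^2 - 47x - 32/3


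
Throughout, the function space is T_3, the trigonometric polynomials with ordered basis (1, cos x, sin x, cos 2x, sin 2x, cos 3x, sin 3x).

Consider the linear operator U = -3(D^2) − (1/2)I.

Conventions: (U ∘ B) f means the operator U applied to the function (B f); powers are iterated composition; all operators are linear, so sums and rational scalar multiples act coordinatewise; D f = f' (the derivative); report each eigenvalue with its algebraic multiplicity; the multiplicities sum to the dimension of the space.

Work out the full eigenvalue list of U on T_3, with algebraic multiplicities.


image of 1: -1/2
image of cos x: (5/2)cos x
image of sin x: (5/2)sin x
image of cos 2x: (23/2)cos 2x
image of sin 2x: (23/2)sin 2x
image of cos 3x: (53/2)cos 3x
image of sin 3x: (53/2)sin 3x
the matrix is diagonal; its diagonal is (-1/2, 5/2, 5/2, 23/2, 23/2, 53/2, 53/2)
for a triangular matrix the eigenvalues are the diagonal entries, with algebraic multiplicity their repetition count

λ = -1/2 (multiplicity 1), λ = 5/2 (multiplicity 2), λ = 23/2 (multiplicity 2), λ = 53/2 (multiplicity 2)


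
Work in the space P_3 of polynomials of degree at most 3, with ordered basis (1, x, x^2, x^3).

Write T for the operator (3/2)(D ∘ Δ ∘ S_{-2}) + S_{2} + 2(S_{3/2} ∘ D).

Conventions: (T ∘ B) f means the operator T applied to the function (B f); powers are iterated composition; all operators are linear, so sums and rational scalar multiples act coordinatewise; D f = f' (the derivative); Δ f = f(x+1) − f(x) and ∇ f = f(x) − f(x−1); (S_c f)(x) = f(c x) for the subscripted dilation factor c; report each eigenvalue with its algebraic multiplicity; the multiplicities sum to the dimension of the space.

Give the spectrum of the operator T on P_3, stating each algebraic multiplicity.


image of 1: 1
image of x: 2x + 2
image of x^2: 4x^2 + 6x + 12
image of x^3: 8x^3 + (27/2)x^2 - 72x - 36
the matrix is upper triangular; its diagonal is (1, 2, 4, 8)
for a triangular matrix the eigenvalues are the diagonal entries, with algebraic multiplicity their repetition count

λ = 1 (multiplicity 1), λ = 2 (multiplicity 1), λ = 4 (multiplicity 1), λ = 8 (multiplicity 1)


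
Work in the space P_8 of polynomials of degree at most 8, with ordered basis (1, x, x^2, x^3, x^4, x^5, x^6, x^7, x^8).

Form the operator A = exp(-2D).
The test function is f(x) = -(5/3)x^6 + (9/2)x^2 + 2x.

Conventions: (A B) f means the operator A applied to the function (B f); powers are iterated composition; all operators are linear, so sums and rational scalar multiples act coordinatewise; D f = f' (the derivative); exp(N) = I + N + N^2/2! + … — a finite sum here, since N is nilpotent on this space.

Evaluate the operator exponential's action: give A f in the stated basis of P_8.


order-1 term: 20x^5 - 18x - 4
order-2 term: -100x^4 + 18
order-3 term: (800/3)x^3
order-4 term: -400x^2
order-5 term: 320x
order-6 term: -320/3
the series for exp(-2D) f terminates at order 6
exp(-2D) f = -(5/3)x^6 + 20x^5 - 100x^4 + (800/3)x^3 - (791/2)x^2 + 304x - 278/3

the image equals g(x) = -(5/3)x^6 + 20x^5 - 100x^4 + (800/3)x^3 - (791/2)x^2 + 304x - 278/3


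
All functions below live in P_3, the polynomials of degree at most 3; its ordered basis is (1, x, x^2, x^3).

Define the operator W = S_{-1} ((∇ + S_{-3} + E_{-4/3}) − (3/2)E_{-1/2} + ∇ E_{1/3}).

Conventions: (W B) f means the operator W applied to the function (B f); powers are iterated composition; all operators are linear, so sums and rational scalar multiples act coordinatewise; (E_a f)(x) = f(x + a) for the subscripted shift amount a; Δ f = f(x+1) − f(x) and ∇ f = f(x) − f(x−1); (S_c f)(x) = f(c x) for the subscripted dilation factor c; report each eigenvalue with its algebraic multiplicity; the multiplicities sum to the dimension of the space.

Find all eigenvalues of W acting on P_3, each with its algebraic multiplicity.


λ = 1/2 (multiplicity 1), λ = 7/2 (multiplicity 1), λ = 17/2 (multiplicity 1), λ = 55/2 (multiplicity 1)

image of 1: 1/2
image of x: (7/2)x + 17/12
image of x^2: (17/2)x^2 - (17/6)x + 5/72
image of x^3: (55/2)x^3 + (17/4)x^2 - (5/24)x - 367/432
the matrix is upper triangular; its diagonal is (1/2, 7/2, 17/2, 55/2)
for a triangular matrix the eigenvalues are the diagonal entries, with algebraic multiplicity their repetition count


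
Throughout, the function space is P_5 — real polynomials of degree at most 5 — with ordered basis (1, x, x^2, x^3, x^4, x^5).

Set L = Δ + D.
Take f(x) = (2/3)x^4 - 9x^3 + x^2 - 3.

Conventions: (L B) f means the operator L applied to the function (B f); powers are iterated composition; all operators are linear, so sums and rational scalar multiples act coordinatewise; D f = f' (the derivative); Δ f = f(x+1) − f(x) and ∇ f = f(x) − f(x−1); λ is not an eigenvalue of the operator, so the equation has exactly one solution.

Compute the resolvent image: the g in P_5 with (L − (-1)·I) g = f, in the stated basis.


write g with unknown coordinates in the stated basis and equate coefficients in (L − (-1)·I) g = f
solving from the highest basis element down gives g = (2/3)x^4 - (43/3)x^3 + 83x^2 - (875/3)x + 511
check: L g = (16/3)x^3 - 82x^2 + (875/3)x - 514
so L g − (-1)·g = (2/3)x^4 - 9x^3 + x^2 - 3 = f ✓

the image equals g(x) = (2/3)x^4 - (43/3)x^3 + 83x^2 - (875/3)x + 511


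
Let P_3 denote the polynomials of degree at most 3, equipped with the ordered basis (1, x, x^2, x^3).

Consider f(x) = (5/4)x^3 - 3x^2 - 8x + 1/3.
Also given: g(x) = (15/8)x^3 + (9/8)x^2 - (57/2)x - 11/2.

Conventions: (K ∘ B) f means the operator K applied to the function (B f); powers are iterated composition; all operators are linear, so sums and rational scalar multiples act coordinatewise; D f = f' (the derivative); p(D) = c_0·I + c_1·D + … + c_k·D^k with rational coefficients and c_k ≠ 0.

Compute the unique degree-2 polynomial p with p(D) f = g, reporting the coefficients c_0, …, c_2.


D^0 f = (5/4)x^3 - 3x^2 - 8x + 1/3
D^1 f = (15/4)x^2 - 6x - 8
D^2 f = (15/2)x - 6
matching coefficients of g against c_0 f + c_1 Df + … from the top degree down determines the c_i
solution: c_0 = 3/2, c_1 = 3/2, c_2 = -1

c_0 = 3/2, c_1 = 3/2, c_2 = -1


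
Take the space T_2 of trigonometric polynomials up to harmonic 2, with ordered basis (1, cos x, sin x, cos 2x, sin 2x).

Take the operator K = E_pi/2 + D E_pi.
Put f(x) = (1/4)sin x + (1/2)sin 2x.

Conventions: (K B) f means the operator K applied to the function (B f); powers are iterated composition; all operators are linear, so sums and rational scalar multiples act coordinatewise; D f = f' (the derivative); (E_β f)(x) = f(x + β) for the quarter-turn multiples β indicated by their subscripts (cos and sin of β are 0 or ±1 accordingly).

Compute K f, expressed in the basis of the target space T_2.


E_pi/2 f = (1/4)cos x - (1/2)sin 2x
E_pi f = -(1/4)sin x + (1/2)sin 2x
D E_pi f = -(1/4)cos x + cos 2x
(E_pi/2 + D E_pi) f = cos 2x - (1/2)sin 2x

g(x) = cos 2x - (1/2)sin 2x


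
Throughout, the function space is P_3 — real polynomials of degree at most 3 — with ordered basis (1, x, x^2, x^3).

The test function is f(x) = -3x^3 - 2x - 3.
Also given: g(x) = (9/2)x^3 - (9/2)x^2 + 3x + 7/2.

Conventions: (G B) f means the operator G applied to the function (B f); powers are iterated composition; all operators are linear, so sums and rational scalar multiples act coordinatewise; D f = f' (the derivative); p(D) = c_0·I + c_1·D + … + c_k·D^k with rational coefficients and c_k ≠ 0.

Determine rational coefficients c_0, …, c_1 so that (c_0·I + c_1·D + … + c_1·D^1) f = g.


p(D) = -(3/2)·I + (1/2)·D, i.e. c_0 = -3/2, c_1 = 1/2

D^0 f = -3x^3 - 2x - 3
D^1 f = -9x^2 - 2
matching coefficients of g against c_0 f + c_1 Df + … from the top degree down determines the c_i
solution: c_0 = -3/2, c_1 = 1/2


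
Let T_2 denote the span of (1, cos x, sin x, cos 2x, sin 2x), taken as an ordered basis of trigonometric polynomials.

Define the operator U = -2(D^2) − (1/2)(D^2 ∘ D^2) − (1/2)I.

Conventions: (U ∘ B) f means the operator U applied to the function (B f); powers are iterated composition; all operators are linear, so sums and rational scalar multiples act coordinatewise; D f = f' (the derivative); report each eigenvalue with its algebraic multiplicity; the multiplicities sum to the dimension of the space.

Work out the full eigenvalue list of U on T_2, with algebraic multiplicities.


λ = -1/2 (multiplicity 3), λ = 1 (multiplicity 2)

image of 1: -1/2
image of cos x: cos x
image of sin x: sin x
image of cos 2x: -(1/2)cos 2x
image of sin 2x: -(1/2)sin 2x
the matrix is diagonal; its diagonal is (-1/2, 1, 1, -1/2, -1/2)
for a triangular matrix the eigenvalues are the diagonal entries, with algebraic multiplicity their repetition count


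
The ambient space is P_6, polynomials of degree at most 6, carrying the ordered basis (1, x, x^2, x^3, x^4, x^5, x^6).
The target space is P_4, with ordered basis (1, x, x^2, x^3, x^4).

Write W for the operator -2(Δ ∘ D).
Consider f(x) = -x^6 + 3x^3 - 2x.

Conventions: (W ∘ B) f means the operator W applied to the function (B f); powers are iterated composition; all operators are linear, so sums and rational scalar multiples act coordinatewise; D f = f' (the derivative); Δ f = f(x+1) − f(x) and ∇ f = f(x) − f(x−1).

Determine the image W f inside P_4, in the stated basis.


D f = -6x^5 + 9x^2 - 2
Δ D f = -30x^4 - 60x^3 - 60x^2 - 12x + 3
(-2(Δ ∘ D)) f = 60x^4 + 120x^3 + 120x^2 + 24x - 6

g(x) = 60x^4 + 120x^3 + 120x^2 + 24x - 6


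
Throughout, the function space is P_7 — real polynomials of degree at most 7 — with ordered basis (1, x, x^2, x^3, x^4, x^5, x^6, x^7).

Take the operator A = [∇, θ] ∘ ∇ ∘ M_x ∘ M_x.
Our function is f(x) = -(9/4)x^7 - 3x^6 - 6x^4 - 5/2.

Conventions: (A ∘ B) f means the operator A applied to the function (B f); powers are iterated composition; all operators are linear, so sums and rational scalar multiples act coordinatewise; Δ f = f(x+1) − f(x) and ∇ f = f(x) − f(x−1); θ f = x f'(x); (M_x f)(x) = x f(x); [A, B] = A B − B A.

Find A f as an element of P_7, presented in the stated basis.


the image equals g(x) = -162x^7 + 1533x^6 - 6426x^5 + (30405/2)x^4 - 21474x^3 + 17577x^2 - 7290x + 3979/4

M_x f = -(9/4)x^8 - 3x^7 - 6x^5 - (5/2)x
M_x M_x f = -(9/4)x^9 - 3x^8 - 6x^6 - (5/2)x^2
∇ M_x M_x f = -(81/4)x^8 + 57x^7 - 105x^6 + (159/2)x^5 + (33/2)x^4 - 99x^3 + 93x^2 - (179/4)x + 37/4
θ (∇ ∘ M_x ∘ M_x) f = -162x^8 + 399x^7 - 630x^6 + (795/2)x^5 + 66x^4 - 297x^3 + 186x^2 - (179/4)x
∇ θ (∇ ∘ M_x ∘ M_x) f = -1296x^7 + 7329x^6 - 21231x^5 + (73485/2)x^4 - 39348x^3 + 25053x^2 - (16659/2)x + 3979/4
∇ (∇ ∘ M_x ∘ M_x) f = -162x^7 + 966x^6 - 2961x^5 + 5385x^4 - 5958x^3 + 3738x^2 - (2079/2)x + 17/2
θ ∇ (∇ ∘ M_x ∘ M_x) f = -1134x^7 + 5796x^6 - 14805x^5 + 21540x^4 - 17874x^3 + 7476x^2 - (2079/2)x
[∇, θ] (∇ ∘ M_x ∘ M_x) f = -162x^7 + 1533x^6 - 6426x^5 + (30405/2)x^4 - 21474x^3 + 17577x^2 - 7290x + 3979/4


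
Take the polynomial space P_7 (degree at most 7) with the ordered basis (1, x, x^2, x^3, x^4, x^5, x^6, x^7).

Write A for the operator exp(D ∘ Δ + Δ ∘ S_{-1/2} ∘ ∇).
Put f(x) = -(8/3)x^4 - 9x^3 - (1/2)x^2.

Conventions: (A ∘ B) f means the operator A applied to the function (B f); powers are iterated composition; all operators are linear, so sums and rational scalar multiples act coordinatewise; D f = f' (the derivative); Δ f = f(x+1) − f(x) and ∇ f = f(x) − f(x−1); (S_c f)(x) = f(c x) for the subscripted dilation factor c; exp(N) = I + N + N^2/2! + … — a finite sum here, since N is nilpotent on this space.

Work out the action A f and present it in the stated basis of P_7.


order-1 term: -28x^2 - (175/2)x - 191/4
order-2 term: -14
the series for exp(D ∘ Δ + Δ ∘ S_{-1/2} ∘ ∇) f terminates at order 2
exp(D ∘ Δ + Δ ∘ S_{-1/2} ∘ ∇) f = -(8/3)x^4 - 9x^3 - (57/2)x^2 - (175/2)x - 247/4

the result is g(x) = -(8/3)x^4 - 9x^3 - (57/2)x^2 - (175/2)x - 247/4


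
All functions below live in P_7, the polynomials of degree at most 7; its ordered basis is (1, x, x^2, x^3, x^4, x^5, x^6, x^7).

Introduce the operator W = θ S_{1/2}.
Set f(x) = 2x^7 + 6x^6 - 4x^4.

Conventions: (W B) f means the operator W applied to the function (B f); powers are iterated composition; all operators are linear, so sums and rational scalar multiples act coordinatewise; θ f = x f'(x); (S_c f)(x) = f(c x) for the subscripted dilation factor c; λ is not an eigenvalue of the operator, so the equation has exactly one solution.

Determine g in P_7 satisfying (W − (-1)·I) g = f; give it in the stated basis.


g(x) = (256/135)x^7 + (192/35)x^6 - (16/5)x^4

write g with unknown coordinates in the stated basis and equate coefficients in (W − (-1)·I) g = f
solving from the highest basis element down gives g = (256/135)x^7 + (192/35)x^6 - (16/5)x^4
check: W g = (14/135)x^7 + (18/35)x^6 - (4/5)x^4
so W g − (-1)·g = 2x^7 + 6x^6 - 4x^4 = f ✓


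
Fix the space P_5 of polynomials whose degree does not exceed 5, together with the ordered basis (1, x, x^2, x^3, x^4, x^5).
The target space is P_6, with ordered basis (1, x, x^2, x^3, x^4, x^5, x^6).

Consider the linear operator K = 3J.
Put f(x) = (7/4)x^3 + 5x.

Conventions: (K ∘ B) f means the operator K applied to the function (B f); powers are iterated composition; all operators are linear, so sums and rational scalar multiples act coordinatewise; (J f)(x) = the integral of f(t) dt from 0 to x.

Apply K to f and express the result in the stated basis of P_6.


J f = (7/16)x^4 + (5/2)x^2
(3J) f = (21/16)x^4 + (15/2)x^2

g(x) = (21/16)x^4 + (15/2)x^2


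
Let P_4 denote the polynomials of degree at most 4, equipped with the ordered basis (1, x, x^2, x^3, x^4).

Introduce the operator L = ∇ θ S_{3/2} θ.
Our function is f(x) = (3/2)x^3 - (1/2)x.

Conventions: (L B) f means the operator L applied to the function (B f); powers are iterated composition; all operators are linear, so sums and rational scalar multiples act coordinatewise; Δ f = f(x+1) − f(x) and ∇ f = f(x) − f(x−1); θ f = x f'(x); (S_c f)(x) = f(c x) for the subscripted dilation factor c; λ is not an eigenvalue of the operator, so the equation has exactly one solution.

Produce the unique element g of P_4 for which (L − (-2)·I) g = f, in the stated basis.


write g with unknown coordinates in the stated basis and equate coefficients in (L − (-2)·I) g = f
solving from the highest basis element down gives g = (3/4)x^3 - (2187/64)x^2 + (10927/32)x - 26961/64
check: L g = (2187/32)x^2 - (10935/16)x + 26961/32
so L g − (-2)·g = (3/2)x^3 - (1/2)x = f ✓

the image equals g(x) = (3/4)x^3 - (2187/64)x^2 + (10927/32)x - 26961/64


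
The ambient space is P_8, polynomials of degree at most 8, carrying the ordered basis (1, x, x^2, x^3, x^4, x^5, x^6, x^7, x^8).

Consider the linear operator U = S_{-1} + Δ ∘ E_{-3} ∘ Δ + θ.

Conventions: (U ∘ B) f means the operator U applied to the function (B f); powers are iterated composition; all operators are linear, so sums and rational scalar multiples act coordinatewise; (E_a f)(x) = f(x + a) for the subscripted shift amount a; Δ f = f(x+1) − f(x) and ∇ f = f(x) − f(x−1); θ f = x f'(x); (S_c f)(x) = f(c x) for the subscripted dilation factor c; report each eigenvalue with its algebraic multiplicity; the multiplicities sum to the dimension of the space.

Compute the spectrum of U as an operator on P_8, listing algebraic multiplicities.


λ = 0 (multiplicity 1), λ = 1 (multiplicity 1), λ = 2 (multiplicity 1), λ = 3 (multiplicity 1), λ = 4 (multiplicity 1), λ = 5 (multiplicity 1), λ = 6 (multiplicity 1), λ = 7 (multiplicity 1), λ = 9 (multiplicity 1)

image of 1: 1
image of x: 0
image of x^2: 3x^2 + 2
image of x^3: 2x^3 + 6x - 12
image of x^4: 5x^4 + 12x^2 - 48x + 50
image of x^5: 4x^5 + 20x^3 - 120x^2 + 250x - 180
image of x^6: 7x^6 + 30x^4 - 240x^3 + 750x^2 - 1080x + 602
image of x^7: 6x^7 + 42x^5 - 420x^4 + 1750x^3 - 3780x^2 + 4214x - 1932
image of x^8: 9x^8 + 56x^6 - 672x^5 + 3500x^4 - 10080x^3 + 16856x^2 - 15456x + 6050
the matrix is upper triangular; its diagonal is (1, 0, 3, 2, 5, 4, 7, 6, 9)
for a triangular matrix the eigenvalues are the diagonal entries, with algebraic multiplicity their repetition count


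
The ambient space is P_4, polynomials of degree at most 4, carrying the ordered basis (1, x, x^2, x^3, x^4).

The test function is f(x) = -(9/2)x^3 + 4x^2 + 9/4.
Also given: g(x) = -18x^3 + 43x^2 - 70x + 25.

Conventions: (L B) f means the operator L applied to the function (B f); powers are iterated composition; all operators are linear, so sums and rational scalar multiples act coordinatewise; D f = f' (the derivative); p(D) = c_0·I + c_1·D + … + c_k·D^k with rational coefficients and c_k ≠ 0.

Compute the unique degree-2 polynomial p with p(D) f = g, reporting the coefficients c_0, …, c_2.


D^0 f = -(9/2)x^3 + 4x^2 + 9/4
D^1 f = -(27/2)x^2 + 8x
D^2 f = -27x + 8
matching coefficients of g against c_0 f + c_1 Df + … from the top degree down determines the c_i
solution: c_0 = 4, c_1 = -2, c_2 = 2

c_0 = 4, c_1 = -2, c_2 = 2


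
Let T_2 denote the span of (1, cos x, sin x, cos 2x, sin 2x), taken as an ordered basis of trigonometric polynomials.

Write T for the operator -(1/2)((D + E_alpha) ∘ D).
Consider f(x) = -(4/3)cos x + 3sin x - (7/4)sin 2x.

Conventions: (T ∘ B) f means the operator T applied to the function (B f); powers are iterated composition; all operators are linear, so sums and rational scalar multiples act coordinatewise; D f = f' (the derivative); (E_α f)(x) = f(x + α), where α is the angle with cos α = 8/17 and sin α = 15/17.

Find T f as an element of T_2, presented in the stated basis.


the result is g(x) = -(100/51)cos x + (128/51)sin x - (1127/1156)cos 2x - (2863/578)sin 2x

D f = 3cos x + (4/3)sin x - (7/2)cos 2x
D D f = (4/3)cos x - 3sin x + 7sin 2x
E_alpha D f = (44/17)cos x - (103/51)sin x + (1127/578)cos 2x + (840/289)sin 2x
(D + E_alpha) D f = (200/51)cos x - (256/51)sin x + (1127/578)cos 2x + (2863/289)sin 2x
(-(1/2)((D + E_alpha) ∘ D)) f = -(100/51)cos x + (128/51)sin x - (1127/1156)cos 2x - (2863/578)sin 2x


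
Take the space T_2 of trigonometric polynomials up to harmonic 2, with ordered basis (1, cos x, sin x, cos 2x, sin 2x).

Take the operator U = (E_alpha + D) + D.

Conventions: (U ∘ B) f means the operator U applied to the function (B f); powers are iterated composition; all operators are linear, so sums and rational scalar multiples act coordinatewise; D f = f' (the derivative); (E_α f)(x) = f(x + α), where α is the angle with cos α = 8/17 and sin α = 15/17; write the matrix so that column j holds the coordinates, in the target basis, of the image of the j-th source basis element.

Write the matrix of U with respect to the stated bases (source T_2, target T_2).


image of 1: 1
image of cos x: (8/17)cos x - (49/17)sin x
image of sin x: (49/17)cos x + (8/17)sin x
image of cos 2x: -(161/289)cos 2x - (1396/289)sin 2x
image of sin 2x: (1396/289)cos 2x - (161/289)sin 2x
each image's coordinates form column j of the matrix

the matrix is [[1, 0, 0, 0, 0]; [0, 8/17, 49/17, 0, 0]; [0, -49/17, 8/17, 0, 0]; [0, 0, 0, -161/289, 1396/289]; [0, 0, 0, -1396/289, -161/289]] (rows listed top to bottom)


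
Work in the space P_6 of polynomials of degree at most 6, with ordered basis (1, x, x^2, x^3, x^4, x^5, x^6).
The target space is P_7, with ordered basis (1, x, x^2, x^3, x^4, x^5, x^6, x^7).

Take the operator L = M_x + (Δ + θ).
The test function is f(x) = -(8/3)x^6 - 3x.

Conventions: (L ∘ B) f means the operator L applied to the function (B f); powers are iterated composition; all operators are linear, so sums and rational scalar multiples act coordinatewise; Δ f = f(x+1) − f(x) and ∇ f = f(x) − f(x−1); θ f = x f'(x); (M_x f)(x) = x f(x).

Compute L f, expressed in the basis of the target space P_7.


M_x f = -(8/3)x^7 - 3x^2
Δ f = -16x^5 - 40x^4 - (160/3)x^3 - 40x^2 - 16x - 17/3
θ f = -16x^6 - 3x
(Δ + θ) f = -16x^6 - 16x^5 - 40x^4 - (160/3)x^3 - 40x^2 - 19x - 17/3
(M_x + (Δ + θ)) f = -(8/3)x^7 - 16x^6 - 16x^5 - 40x^4 - (160/3)x^3 - 43x^2 - 19x - 17/3

g(x) = -(8/3)x^7 - 16x^6 - 16x^5 - 40x^4 - (160/3)x^3 - 43x^2 - 19x - 17/3


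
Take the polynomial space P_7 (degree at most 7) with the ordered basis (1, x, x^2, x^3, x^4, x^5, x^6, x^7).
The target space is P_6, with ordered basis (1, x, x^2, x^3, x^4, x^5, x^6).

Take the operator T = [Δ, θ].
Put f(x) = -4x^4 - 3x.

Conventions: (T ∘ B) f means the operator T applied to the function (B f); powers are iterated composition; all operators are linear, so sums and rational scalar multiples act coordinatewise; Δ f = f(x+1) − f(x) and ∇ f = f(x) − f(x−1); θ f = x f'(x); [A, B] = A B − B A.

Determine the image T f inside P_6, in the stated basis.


g(x) = -16x^3 - 48x^2 - 48x - 19

θ f = -16x^4 - 3x
Δ θ f = -64x^3 - 96x^2 - 64x - 19
Δ f = -16x^3 - 24x^2 - 16x - 7
θ Δ f = -48x^3 - 48x^2 - 16x
[Δ, θ] f = -16x^3 - 48x^2 - 48x - 19


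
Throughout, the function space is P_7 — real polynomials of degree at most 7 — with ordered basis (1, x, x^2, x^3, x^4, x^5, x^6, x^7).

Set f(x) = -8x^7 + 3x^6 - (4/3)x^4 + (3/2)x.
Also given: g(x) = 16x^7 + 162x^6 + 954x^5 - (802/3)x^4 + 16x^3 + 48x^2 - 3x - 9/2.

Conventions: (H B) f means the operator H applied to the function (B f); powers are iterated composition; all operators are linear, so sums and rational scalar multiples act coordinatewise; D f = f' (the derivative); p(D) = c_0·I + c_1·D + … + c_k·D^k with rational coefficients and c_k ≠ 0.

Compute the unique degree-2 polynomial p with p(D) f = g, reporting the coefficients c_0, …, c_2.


D^0 f = -8x^7 + 3x^6 - (4/3)x^4 + (3/2)x
D^1 f = -56x^6 + 18x^5 - (16/3)x^3 + 3/2
D^2 f = -336x^5 + 90x^4 - 16x^2
matching coefficients of g against c_0 f + c_1 Df + … from the top degree down determines the c_i
solution: c_0 = -2, c_1 = -3, c_2 = -3

c_0 = -2, c_1 = -3, c_2 = -3


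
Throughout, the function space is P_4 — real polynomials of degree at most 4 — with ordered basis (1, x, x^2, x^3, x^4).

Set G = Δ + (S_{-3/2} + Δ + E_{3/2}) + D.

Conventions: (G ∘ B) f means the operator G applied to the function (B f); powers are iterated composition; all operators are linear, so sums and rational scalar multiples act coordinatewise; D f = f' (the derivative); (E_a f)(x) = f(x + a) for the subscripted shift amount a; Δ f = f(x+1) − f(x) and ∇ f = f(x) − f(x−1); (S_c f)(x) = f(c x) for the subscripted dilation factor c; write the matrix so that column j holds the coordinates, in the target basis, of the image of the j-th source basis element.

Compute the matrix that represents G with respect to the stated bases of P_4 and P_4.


the matrix is [[2, 9/2, 17/4, 43/8, 113/16]; [0, -1/2, 9, 51/4, 43/2]; [0, 0, 13/4, 27/2, 51/2]; [0, 0, 0, -19/8, 18]; [0, 0, 0, 0, 97/16]] (rows listed top to bottom)

image of 1: 2
image of x: -(1/2)x + 9/2
image of x^2: (13/4)x^2 + 9x + 17/4
image of x^3: -(19/8)x^3 + (27/2)x^2 + (51/4)x + 43/8
image of x^4: (97/16)x^4 + 18x^3 + (51/2)x^2 + (43/2)x + 113/16
each image's coordinates form column j of the matrix


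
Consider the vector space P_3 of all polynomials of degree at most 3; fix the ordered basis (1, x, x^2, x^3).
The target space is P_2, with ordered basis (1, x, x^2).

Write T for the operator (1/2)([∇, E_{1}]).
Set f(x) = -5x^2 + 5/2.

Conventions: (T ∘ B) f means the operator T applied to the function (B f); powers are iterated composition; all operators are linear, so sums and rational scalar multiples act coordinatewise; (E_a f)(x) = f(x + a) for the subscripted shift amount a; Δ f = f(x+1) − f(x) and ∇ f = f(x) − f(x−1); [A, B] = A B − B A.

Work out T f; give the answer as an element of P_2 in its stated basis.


E_{1} f = -5x^2 - 10x - 5/2
∇ E_{1} f = -10x - 5
∇ f = -10x + 5
E_{1} ∇ f = -10x - 5
[∇, E_{1}] f = 0
((1/2)([∇, E_{1}])) f = 0

the image equals g(x) = 0


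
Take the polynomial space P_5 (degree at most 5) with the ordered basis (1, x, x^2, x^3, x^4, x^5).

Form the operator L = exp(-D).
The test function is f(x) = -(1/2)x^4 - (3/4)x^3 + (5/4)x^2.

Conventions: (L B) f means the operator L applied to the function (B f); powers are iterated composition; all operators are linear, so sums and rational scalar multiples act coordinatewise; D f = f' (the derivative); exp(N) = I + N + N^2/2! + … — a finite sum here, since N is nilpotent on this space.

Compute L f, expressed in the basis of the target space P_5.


g(x) = -(1/2)x^4 + (5/4)x^3 + (1/2)x^2 - (11/4)x + 3/2

order-1 term: 2x^3 + (9/4)x^2 - (5/2)x
order-2 term: -3x^2 - (9/4)x + 5/4
order-3 term: 2x + 3/4
order-4 term: -1/2
the series for exp(-D) f terminates at order 4
exp(-D) f = -(1/2)x^4 + (5/4)x^3 + (1/2)x^2 - (11/4)x + 3/2


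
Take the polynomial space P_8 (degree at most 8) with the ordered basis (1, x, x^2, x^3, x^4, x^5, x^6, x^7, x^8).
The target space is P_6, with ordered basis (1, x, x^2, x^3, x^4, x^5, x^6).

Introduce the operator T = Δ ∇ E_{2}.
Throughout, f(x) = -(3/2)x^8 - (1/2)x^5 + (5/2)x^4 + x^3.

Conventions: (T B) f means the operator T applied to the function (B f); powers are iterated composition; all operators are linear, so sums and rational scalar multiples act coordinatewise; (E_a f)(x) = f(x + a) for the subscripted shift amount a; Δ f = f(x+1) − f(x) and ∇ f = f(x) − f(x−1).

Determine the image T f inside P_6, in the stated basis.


the result is g(x) = -84x^6 - 1008x^5 - 5250x^4 - 15130x^3 - 25314x^2 - 23183x - 9028

E_{2} f = -(3/2)x^8 - 24x^7 - 168x^6 - (1345/2)x^5 - (3365/2)x^4 - 2687x^3 - 2662x^2 - 1484x - 352
∇ E_{2} f = -12x^7 - 126x^6 - 588x^5 - (3155/2)x^4 - 2609x^3 - 2633x^2 - (2965/2)x - 707/2
Δ ∇ E_{2} f = -84x^6 - 1008x^5 - 5250x^4 - 15130x^3 - 25314x^2 - 23183x - 9028


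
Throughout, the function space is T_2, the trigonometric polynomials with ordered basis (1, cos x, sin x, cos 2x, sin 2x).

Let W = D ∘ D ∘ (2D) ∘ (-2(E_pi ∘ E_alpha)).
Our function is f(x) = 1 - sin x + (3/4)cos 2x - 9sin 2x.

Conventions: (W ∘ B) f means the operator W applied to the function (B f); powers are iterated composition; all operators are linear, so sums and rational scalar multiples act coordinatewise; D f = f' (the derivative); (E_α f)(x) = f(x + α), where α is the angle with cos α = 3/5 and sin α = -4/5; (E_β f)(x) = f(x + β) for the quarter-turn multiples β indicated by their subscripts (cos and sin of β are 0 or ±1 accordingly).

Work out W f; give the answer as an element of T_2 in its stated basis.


the result is g(x) = (12/5)cos x + (16/5)sin x + (2592/25)cos 2x - (6744/25)sin 2x

E_alpha f = 1 + (4/5)cos x - (3/5)sin x + (843/100)cos 2x + (81/25)sin 2x
E_pi E_alpha f = 1 - (4/5)cos x + (3/5)sin x + (843/100)cos 2x + (81/25)sin 2x
(-2(E_pi ∘ E_alpha)) f = -2 + (8/5)cos x - (6/5)sin x - (843/50)cos 2x - (162/25)sin 2x
D (-2(E_pi ∘ E_alpha)) f = -(6/5)cos x - (8/5)sin x - (324/25)cos 2x + (843/25)sin 2x
(2D) (-2(E_pi ∘ E_alpha)) f = -(12/5)cos x - (16/5)sin x - (648/25)cos 2x + (1686/25)sin 2x
D (2D) (-2(E_pi ∘ E_alpha)) f = -(16/5)cos x + (12/5)sin x + (3372/25)cos 2x + (1296/25)sin 2x
D D (2D) (-2(E_pi ∘ E_alpha)) f = (12/5)cos x + (16/5)sin x + (2592/25)cos 2x - (6744/25)sin 2x
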